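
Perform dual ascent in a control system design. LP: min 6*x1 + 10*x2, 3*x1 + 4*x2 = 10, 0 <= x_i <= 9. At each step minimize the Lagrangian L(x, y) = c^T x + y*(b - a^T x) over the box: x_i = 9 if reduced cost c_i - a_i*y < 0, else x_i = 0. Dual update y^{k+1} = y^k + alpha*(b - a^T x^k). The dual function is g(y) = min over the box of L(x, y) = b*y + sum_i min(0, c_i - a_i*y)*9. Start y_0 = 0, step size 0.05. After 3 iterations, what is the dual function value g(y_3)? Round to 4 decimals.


Dual ascent for LP: min 6*x1 + 10*x2, 3*x1 + 4*x2 = 10, 0 <= x_i <= 9
Step 1: y^k = 0.0, reduced costs: (6.0, 10.0)
  x^k = (0.0, 0.0), subgradient = b - a^T x = 10.0
  y^{k+1} = 0.0 + 0.05*10.0 = 0.5
Step 2: y^k = 0.5, reduced costs: (4.5, 8.0)
  x^k = (0.0, 0.0), subgradient = b - a^T x = 10.0
  y^{k+1} = 0.5 + 0.05*10.0 = 1.0
Step 3: y^k = 1.0, reduced costs: (3.0, 6.0)
  x^k = (0.0, 0.0), subgradient = b - a^T x = 10.0
  y^{k+1} = 1.0 + 0.05*10.0 = 1.5
Dual objective at y_3 = 1.5: reduced costs (1.5, 4.0), box minimizer x = (0.0, 0.0)
g(y_3) = b*y + (c1 - a1*y)*x1 + (c2 - a2*y)*x2 = 10*1.5 + 1.5*0.0 + 4.0*0.0 = 15.0 + 0.0 + 0.0 = 15.0


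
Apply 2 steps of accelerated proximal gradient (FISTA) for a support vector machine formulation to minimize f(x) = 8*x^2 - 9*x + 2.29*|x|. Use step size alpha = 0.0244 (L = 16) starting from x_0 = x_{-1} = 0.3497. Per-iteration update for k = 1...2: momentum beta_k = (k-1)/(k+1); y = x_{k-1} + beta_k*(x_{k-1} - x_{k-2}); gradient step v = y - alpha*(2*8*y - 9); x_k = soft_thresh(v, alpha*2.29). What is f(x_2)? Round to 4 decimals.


FISTA on f(x) = 8*x^2 - 9*x + 2.29*|x|
L = 16, alpha = 0.0244
Iteration 1: beta = 0.0, y = 0.3497 + 0.0*(0.3497 - 0.3497) = 0.3497
  grad(y) = -3.4048, v = y - alpha*grad = 0.4328
  prox(v) = soft_thresh(0.4328, 0.0559) = 0.3769
Iteration 2: beta = 0.3333, y = 0.3769 + 0.3333*(0.3769 - 0.3497) = 0.386
  grad(y) = -2.8245, v = y - alpha*grad = 0.4549
  prox(v) = soft_thresh(0.4549, 0.0559) = 0.399
f(x_2) = 8*0.399^2 - 9*0.399 + 2.29*|0.399| = -1.4037


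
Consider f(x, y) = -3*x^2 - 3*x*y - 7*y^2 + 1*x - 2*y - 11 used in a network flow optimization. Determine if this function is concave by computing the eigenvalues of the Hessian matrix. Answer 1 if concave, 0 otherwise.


The Hessian of f(x,y) = -3*x^2 - 3*x*y - 7*y^2 + 1*x - 2*y - 11 is:
H = [[-6, -3], [-3, -14]]
Trace = -6 - 14 = -20
Determinant = -6*-14 - (-3)^2 = 75
Discriminant = (-20)^2 - 4*75 = 100.0
Eigenvalues: lambda_1 = -15.0, lambda_2 = -5.0
The function is concave.

1


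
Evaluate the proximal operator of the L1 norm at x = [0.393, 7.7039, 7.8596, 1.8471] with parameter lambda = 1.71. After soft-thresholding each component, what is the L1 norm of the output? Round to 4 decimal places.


Soft-thresholding with lambda = 1.71:
prox(0.393) = sign(0.393)*max(|0.393| - 1.71, 0) = 0.0
prox(7.7039) = sign(7.7039)*max(|7.7039| - 1.71, 0) = 5.9939
prox(7.8596) = sign(7.8596)*max(|7.8596| - 1.71, 0) = 6.1496
prox(1.8471) = sign(1.8471)*max(|1.8471| - 1.71, 0) = 0.1371
prox(x) = [0.0, 5.9939, 6.1496, 0.1371]
||prox(x)||_1 = 0.0 + 5.9939 + 6.1496 + 0.1371 = 12.2806


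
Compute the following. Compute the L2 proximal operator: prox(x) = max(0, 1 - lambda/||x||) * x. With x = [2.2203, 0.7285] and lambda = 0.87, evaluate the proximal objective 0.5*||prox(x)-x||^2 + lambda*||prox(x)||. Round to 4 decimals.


Step 1: Compute ||x||.
||x|| = 2.3368
Step 2: Compute scaling factor.
scale = max(0, 1 - 0.87/2.3368) = 0.6277
Step 3: prox(x) = [1.3937, 0.4573]
||prox(x)|| = 1.4668
Step 4: Proximal objective.
0.5*||prox-x||^2 = 0.3785
lambda*||prox|| = 1.2761
Total = 1.6545


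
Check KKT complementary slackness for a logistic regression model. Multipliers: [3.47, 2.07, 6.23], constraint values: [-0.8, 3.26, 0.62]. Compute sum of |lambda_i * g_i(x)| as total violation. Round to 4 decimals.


KKT complementary slackness check:
lambda_1 * g_1 = 3.47 * -0.8 = -2.776
lambda_2 * g_2 = 2.07 * 3.26 = 6.7482
lambda_3 * g_3 = 6.23 * 0.62 = 3.8626
Total violation = 2.776 + 6.7482 + 3.8626 = 13.3868


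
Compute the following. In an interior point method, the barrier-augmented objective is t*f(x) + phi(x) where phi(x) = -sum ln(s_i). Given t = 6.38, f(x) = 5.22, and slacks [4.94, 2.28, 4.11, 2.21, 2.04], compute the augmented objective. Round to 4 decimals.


Step 1: Compute log-barrier.
ln values: [1.5974, 0.8242, 1.4134, 0.793, 0.7129]
phi = -(1.5974 + 0.8242 + 1.4134 + 0.793 + 0.7129) = -5.3409
Step 2: Compute augmented objective.
t*f(x) = 6.38*5.22 = 33.3036
Total = 33.3036 - 5.3409 = 27.9627


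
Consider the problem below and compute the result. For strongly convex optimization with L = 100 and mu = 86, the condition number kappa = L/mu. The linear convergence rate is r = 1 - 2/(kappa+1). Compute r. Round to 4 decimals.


Step 1: Compute the condition number.
kappa = L/mu = 100/86 = 1.1628
Step 2: Compute the convergence rate.
r = 1 - 2/(kappa + 1) = 1 - 2*mu/(L + mu) = (L - mu)/(L + mu) = 14/186 = 0.0753


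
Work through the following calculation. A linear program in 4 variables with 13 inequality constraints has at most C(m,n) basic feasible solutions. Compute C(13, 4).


Each vertex corresponds to some choice of n active constraints out of m, so the number of vertices is at most C(m, n) = m! / (n!(m-n)!).
m = 13, n = 4
Numerator: 13 * 12 * 11 * 10
Denominator: 4! = 24
C(13, 4) = 715


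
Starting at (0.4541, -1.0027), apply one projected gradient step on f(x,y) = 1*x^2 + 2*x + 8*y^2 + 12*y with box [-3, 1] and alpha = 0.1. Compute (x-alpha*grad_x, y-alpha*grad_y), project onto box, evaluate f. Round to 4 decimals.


Step 1: Compute gradient at (0.4541, -1.0027).
grad_x = 2*1*0.4541 + 2 = 2.9082
grad_y = 2*8*-1.0027 + 12 = -4.0432
Step 2: Gradient step.
x_raw = 0.4541 - 0.1*2.9082 = 0.1633
y_raw = -1.0027 - 0.1*-4.0432 = -0.5984
Step 3: Project onto [-3, 1].
x_proj = clip(0.1633) = 0.1633
y_proj = clip(-0.5984) = -0.5984
Step 4: Evaluate f.
f(0.1633, -0.5984) = -3.9629


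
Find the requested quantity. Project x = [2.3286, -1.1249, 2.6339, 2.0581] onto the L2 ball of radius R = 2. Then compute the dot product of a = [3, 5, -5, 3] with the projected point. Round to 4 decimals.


Step 1: Compute ||x|| (intermediates to 6 decimals).
||x|| = sqrt(2.3286^2 + (-1.1249)^2 + 2.6339^2 + 2.0581^2) = 4.226226
Step 2: Project.
Since ||x|| > R, scale = R/||x|| = 2/4.226226 = 0.473235, proj(x) = scale * x
proj(x) = [1.101975, -0.532342, 1.246454, 0.973965]
Step 3: Dot product.
a^T * proj(x) = 3*1.101975 + 5*(-0.532342) - 5*1.246454 + 3*0.973965 = -2.6662


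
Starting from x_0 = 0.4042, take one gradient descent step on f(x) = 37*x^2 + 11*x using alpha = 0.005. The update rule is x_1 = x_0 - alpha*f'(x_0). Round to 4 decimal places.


We compute the gradient at x_0 and apply the update.
f'(x) = 74*x + 11
f'(0.4042) = 74*0.4042 + 11 = 40.9108
x_1 = 0.4042 - 0.005*40.9108 = 0.1996


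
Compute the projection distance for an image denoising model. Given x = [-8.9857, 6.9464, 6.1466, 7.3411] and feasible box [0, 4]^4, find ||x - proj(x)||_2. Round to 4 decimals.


Project each component onto [0, 4].
clip(-8.9857) = 0.0, clip(6.9464) = 4.0, clip(6.1466) = 4.0, clip(7.3411) = 4.0
Projection = [0.0, 4.0, 4.0, 4.0]
Squared diffs: [80.7428, 8.6813, 4.6079, 11.1629]
Distance = sqrt(105.1949) = 10.2565


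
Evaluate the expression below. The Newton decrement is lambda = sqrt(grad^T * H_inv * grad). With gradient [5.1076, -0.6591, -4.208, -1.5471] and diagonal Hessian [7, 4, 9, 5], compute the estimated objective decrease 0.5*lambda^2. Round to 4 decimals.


Step 1: H is diagonal, so H^(-1) * g = [0.7297, -0.1648, -0.4676, -0.3094].
Step 2: g^T H^(-1) g = sum_i g_i^2 / H_ii
  = (5.1076)^2/7 + (-0.6591)^2/4 + (-4.208)^2/9 + (-1.5471)^2/5
  = 3.7268 + 0.1086 + 1.9675 + 0.4787 = 6.2816
Step 3: Objective decrease = 0.5 * g^T H^(-1) g = 3.1408


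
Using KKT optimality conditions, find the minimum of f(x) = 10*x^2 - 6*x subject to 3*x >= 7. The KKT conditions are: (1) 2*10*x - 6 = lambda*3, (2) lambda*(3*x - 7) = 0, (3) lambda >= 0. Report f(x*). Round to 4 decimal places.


Step 1: Try lambda = 0 (constraint inactive).
x_unc = 6/(2*10) = 0.3
Check: 3*0.3 = 0.9 < 7 -- violated!
Step 2: Constraint must be active: 3*x = 7
x* = 7/3 = 2.3333 (rounded; the exact value 7/3 is used below)
lambda = (2*10*(7/3) - 6)/3 = 13.5556
Step 3: Compute optimal value.
f(x*) = 10*(7/3)^2 - 6*(7/3) = 40.4444


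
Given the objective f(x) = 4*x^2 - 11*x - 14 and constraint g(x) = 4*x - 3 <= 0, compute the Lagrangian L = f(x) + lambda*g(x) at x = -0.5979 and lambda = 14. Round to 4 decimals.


Step 1: Evaluate f(x).
f(-0.5979) = 4*(-0.5979)^2 - 11*(-0.5979) - 14 = -5.9932
Step 2: Evaluate g(x).
g(-0.5979) = 4*-0.5979 - 3 = -5.3916
Step 3: Compute Lagrangian.
L = -5.9932 + 14*-5.3916 = -81.4756


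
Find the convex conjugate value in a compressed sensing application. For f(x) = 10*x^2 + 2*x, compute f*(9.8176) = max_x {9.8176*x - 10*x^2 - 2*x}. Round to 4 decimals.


f*(y) = sup_x {y*x - a*x^2 - b*x} = sup_x {(y-b)*x - a*x^2}
FOC: (y - b) - 2a*x = 0 => x* = (y - b)/(2a)
x* = (9.8176 - 2)/(2*10) = 0.3909
f*(9.8176) = (y-b)^2/(4a) = (9.8176 - 2)^2/(4*10)
= 61.1149/40 = 1.5279


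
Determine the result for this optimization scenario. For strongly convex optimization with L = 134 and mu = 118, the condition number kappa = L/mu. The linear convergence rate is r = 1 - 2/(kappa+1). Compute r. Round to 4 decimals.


Step 1: Compute the condition number.
kappa = L/mu = 134/118 = 1.1356
Step 2: Compute the convergence rate.
r = 1 - 2/(kappa + 1) = 1 - 2*mu/(L + mu) = (L - mu)/(L + mu) = 16/252 = 0.0635


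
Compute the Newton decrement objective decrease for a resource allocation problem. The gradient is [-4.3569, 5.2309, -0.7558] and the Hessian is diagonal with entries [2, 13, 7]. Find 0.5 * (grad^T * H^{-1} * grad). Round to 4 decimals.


Step 1: H is diagonal, so H^(-1) * g = [-2.1785, 0.4024, -0.108].
Step 2: g^T H^(-1) g = sum_i g_i^2 / H_ii
  = (-4.3569)^2/2 + (5.2309)^2/13 + (-0.7558)^2/7
  = 9.4913 + 2.1048 + 0.0816 = 11.6777
Step 3: Objective decrease = 0.5 * g^T H^(-1) g = 5.8388


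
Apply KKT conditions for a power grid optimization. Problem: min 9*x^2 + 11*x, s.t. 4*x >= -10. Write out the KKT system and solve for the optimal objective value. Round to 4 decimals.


Step 1: Try lambda = 0 (constraint inactive).
Stationarity: 2*9*x + 11 = 0
x* = -11/(2*9) = -11/18 = -0.6111 (rounded; the exact value -11/18 is used below)
Check constraint: 4*-0.6111 = -2.4444 >= -10 -- satisfied.
Step 2: Compute optimal value.
f(x*) = 9*(-11/18)^2 + 11*(-11/18) = -3.3611


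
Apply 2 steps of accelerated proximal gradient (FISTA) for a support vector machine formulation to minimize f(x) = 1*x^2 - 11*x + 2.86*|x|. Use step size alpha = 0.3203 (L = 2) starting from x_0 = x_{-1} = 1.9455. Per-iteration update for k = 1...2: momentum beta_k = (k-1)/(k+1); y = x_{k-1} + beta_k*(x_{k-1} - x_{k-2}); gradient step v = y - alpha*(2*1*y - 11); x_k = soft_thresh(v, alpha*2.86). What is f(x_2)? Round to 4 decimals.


FISTA on f(x) = 1*x^2 - 11*x + 2.86*|x|
L = 2, alpha = 0.3203
Iteration 1: beta = 0.0, y = 1.9455 + 0.0*(1.9455 - 1.9455) = 1.9455
  grad(y) = -7.109, v = y - alpha*grad = 4.2225
  prox(v) = soft_thresh(4.2225, 0.9161) = 3.3065
Iteration 2: beta = 0.3333, y = 3.3065 + 0.3333*(3.3065 - 1.9455) = 3.7601
  grad(y) = -3.4798, v = y - alpha*grad = 4.8747
  prox(v) = soft_thresh(4.8747, 0.9161) = 3.9586
f(x_2) = 1*3.9586^2 - 11*3.9586 + 2.86*|3.9586| = -16.5525


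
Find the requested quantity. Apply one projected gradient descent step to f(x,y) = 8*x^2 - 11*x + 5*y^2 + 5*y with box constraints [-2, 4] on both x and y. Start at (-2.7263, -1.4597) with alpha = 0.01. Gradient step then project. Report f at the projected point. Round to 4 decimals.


Step 1: Compute gradient at (-2.7263, -1.4597).
grad_x = 2*8*-2.7263 - 11 = -54.6208
grad_y = 2*5*-1.4597 + 5 = -9.597
Step 2: Gradient step.
x_raw = -2.7263 - 0.01*-54.6208 = -2.1801
y_raw = -1.4597 - 0.01*-9.597 = -1.3637
Step 3: Project onto [-2, 4].
x_proj = clip(-2.1801) = -2.0
y_proj = clip(-1.3637) = -1.3637
Step 4: Evaluate f.
f(-2.0, -1.3637) = 56.4801


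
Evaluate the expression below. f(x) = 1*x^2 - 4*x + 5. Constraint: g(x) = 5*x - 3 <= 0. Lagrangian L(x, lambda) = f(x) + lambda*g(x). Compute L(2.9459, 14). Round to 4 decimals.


Step 1: Evaluate f(x).
f(2.9459) = 1*2.9459^2 - 4*2.9459 + 5 = 1.8947
Step 2: Evaluate g(x).
g(2.9459) = 5*2.9459 - 3 = 11.7295
Step 3: Compute Lagrangian.
L = 1.8947 + 14*11.7295 = 166.1077


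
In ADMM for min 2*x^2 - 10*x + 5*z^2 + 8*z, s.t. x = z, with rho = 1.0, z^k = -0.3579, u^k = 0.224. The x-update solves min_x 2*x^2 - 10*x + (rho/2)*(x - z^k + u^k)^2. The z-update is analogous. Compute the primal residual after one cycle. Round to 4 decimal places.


ADMM iteration with rho = 1.0, z^k = -0.3579, u^k = 0.224
Step 1: x-update.
Minimize 2*x^2 - 10*x + (1.0/2)*(x + 0.3579 + 0.224)^2
FOC: (2*2 + 1.0)*x = 10 + 1.0*(-0.3579 - 0.224)
x^{k+1} = 1.8836
Step 2: z-update.
Minimize 5*z^2 + 8*z + (1.0/2)*(1.8836 - z + 0.224)^2
FOC: (2*5 + 1.0)*z = -8 + 1.0*(1.8836 + 0.224)
z^{k+1} = -0.5357
Step 3: u-update.
u^{k+1} = 0.224 + 1.8836 + 0.5357 = 2.6433
Step 4: Primal residual = |1.8836 + 0.5357| = 2.4193


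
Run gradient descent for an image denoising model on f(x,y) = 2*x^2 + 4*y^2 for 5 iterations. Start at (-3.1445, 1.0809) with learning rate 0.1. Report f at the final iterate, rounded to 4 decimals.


Gradient descent on f(x,y) = 2*x^2 + 4*y^2.
Starting point: (-3.1445, 1.0809), alpha = 0.1
Step 1: grad_x = 2*2*-3.1445 = -12.578, grad_y = 2*4*1.0809 = 8.6472
  x_1 = -3.1445 - 0.1*-12.578 = -1.8867
  y_1 = 1.0809 - 0.1*8.6472 = 0.2162
Step 2: grad_x = 2*2*-1.8867 = -7.5468, grad_y = 2*4*0.2162 = 1.7294
  x_2 = -1.8867 - 0.1*-7.5468 = -1.132
  y_2 = 0.2162 - 0.1*1.7294 = 0.0432
Step 3: grad_x = 2*2*-1.132 = -4.5281, grad_y = 2*4*0.0432 = 0.3459
  x_3 = -1.132 - 0.1*-4.5281 = -0.6792
  y_3 = 0.0432 - 0.1*0.3459 = 0.0086
Step 4: grad_x = 2*2*-0.6792 = -2.7168, grad_y = 2*4*0.0086 = 0.0692
  x_4 = -0.6792 - 0.1*-2.7168 = -0.4075
  y_4 = 0.0086 - 0.1*0.0692 = 0.0017
Step 5: grad_x = 2*2*-0.4075 = -1.6301, grad_y = 2*4*0.0017 = 0.0138
  x_5 = -0.4075 - 0.1*-1.6301 = -0.2445
  y_5 = 0.0017 - 0.1*0.0138 = 0.0003
f(-0.2445, 0.0003) = 2*(-0.2445)^2 + 4*0.0003^2 = 0.1196


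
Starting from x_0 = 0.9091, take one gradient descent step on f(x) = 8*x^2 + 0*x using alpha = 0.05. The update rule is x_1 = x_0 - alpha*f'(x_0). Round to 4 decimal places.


We compute the gradient at x_0 and apply the update.
f'(x) = 16*x + 0
f'(0.9091) = 16*0.9091 + 0 = 14.5456
x_1 = 0.9091 - 0.05*14.5456 = 0.1818


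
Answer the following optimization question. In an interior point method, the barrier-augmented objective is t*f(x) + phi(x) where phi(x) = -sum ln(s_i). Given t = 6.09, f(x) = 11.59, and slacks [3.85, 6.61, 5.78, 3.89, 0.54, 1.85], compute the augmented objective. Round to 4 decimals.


Step 1: Compute log-barrier.
ln values: [1.3481, 1.8886, 1.7544, 1.3584, -0.6162, 0.6152]
phi = -(1.3481 + 1.8886 + 1.7544 + 1.3584 - 0.6162 + 0.6152) = -6.3485
Step 2: Compute augmented objective.
t*f(x) = 6.09*11.59 = 70.5831
Total = 70.5831 - 6.3485 = 64.2346


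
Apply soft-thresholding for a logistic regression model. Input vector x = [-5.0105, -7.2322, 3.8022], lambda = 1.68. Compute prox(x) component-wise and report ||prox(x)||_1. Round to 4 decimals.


Soft-thresholding with lambda = 1.68:
prox(-5.0105) = sign(-5.0105)*max(|-5.0105| - 1.68, 0) = -3.3305
prox(-7.2322) = sign(-7.2322)*max(|-7.2322| - 1.68, 0) = -5.5522
prox(3.8022) = sign(3.8022)*max(|3.8022| - 1.68, 0) = 2.1222
prox(x) = [-3.3305, -5.5522, 2.1222]
||prox(x)||_1 = 3.3305 + 5.5522 + 2.1222 = 11.0049


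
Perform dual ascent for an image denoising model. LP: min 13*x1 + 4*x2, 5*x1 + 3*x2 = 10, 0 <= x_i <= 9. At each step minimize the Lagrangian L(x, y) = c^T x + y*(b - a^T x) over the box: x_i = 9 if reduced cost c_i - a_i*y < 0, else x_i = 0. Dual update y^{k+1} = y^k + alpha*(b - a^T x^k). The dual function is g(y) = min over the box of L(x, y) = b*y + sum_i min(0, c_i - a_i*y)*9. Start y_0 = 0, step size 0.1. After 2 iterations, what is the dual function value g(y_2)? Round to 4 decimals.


Dual ascent for LP: min 13*x1 + 4*x2, 5*x1 + 3*x2 = 10, 0 <= x_i <= 9
Step 1: y^k = 0.0, reduced costs: (13.0, 4.0)
  x^k = (0.0, 0.0), subgradient = b - a^T x = 10.0
  y^{k+1} = 0.0 + 0.1*10.0 = 1.0
Step 2: y^k = 1.0, reduced costs: (8.0, 1.0)
  x^k = (0.0, 0.0), subgradient = b - a^T x = 10.0
  y^{k+1} = 1.0 + 0.1*10.0 = 2.0
Dual objective at y_2 = 2.0: reduced costs (3.0, -2.0), box minimizer x = (0.0, 9.0)
g(y_2) = b*y + (c1 - a1*y)*x1 + (c2 - a2*y)*x2 = 10*2.0 + 3.0*0.0 + (-2.0)*9.0 = 20.0 + 0.0 - 18.0 = 2.0


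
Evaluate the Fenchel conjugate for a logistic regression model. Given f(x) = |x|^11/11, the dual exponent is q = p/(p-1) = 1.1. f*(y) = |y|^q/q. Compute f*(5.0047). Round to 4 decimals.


The conjugate exponent q satisfies 1/p + 1/q = 1.
p = 11, so q = 11/(11 - 1) = 1.1
|y|^q = 5.0047^1.1 = 5.8792
f*(5.0047) = 5.8792 / 1.1 = 5.3447


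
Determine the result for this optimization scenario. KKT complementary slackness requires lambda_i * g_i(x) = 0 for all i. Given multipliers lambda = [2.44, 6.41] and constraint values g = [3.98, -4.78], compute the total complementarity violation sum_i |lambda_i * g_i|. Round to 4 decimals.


KKT complementary slackness check:
lambda_1 * g_1 = 2.44 * 3.98 = 9.7112
lambda_2 * g_2 = 6.41 * -4.78 = -30.6398
Total violation = 9.7112 + 30.6398 = 40.351


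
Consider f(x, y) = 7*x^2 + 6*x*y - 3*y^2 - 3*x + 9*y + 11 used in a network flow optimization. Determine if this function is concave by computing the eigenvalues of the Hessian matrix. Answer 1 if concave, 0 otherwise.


The Hessian of f(x,y) = 7*x^2 + 6*x*y - 3*y^2 - 3*x + 9*y + 11 is:
H = [[14, 6], [6, -6]]
Trace = 14 - 6 = 8
Determinant = 14*-6 - (6)^2 = -120
Discriminant = (8)^2 - 4*-120 = 544.0
Eigenvalues: lambda_1 = -7.6619, lambda_2 = 15.6619
The function is not concave.

0


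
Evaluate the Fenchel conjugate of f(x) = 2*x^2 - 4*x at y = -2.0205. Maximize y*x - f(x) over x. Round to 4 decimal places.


f*(y) = sup_x {y*x - a*x^2 - b*x} = sup_x {(y-b)*x - a*x^2}
FOC: (y - b) - 2a*x = 0 => x* = (y - b)/(2a)
x* = (-2.0205 + 4)/(2*2) = 0.4949
f*(-2.0205) = (y-b)^2/(4a) = (-2.0205 + 4)^2/(4*2)
= 3.9184/8 = 0.4898


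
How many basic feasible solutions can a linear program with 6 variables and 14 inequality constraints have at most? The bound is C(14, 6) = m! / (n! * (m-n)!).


Each vertex corresponds to some choice of n active constraints out of m, so the number of vertices is at most C(m, n) = m! / (n!(m-n)!).
m = 14, n = 6
Numerator: 14 * 13 * 12 * 11 * 10 * 9
Denominator: 6! = 720
C(14, 6) = 3003


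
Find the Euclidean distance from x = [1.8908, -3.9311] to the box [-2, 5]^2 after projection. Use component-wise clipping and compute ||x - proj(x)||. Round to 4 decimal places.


Project each component onto [-2, 5].
clip(1.8908) = 1.8908, clip(-3.9311) = -2.0
Projection = [1.8908, -2.0]
Squared diffs: [0.0, 3.7291]
Distance = sqrt(3.7291) = 1.9311


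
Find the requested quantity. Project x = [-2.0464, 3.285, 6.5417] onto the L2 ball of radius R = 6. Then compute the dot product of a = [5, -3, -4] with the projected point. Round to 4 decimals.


Step 1: Compute ||x|| (intermediates to 6 decimals).
||x|| = sqrt((-2.0464)^2 + 3.285^2 + 6.5417^2) = 7.600843
Step 2: Project.
Since ||x|| > R, scale = R/||x|| = 6/7.600843 = 0.789386, proj(x) = scale * x
proj(x) = [-1.6154, 2.593133, 5.163926]
Step 3: Dot product.
a^T * proj(x) = 5*(-1.6154) - 3*2.593133 - 4*5.163926 = -36.5121


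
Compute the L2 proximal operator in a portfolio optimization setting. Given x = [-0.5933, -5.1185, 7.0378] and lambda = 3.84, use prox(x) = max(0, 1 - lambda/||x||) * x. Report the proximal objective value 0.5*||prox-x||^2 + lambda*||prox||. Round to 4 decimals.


Step 1: Compute ||x||.
||x|| = 8.7225
Step 2: Compute scaling factor.
scale = max(0, 1 - 3.84/8.7225) = 0.5598
Step 3: prox(x) = [-0.3321, -2.8651, 3.9395]
||prox(x)|| = 4.8825
Step 4: Proximal objective.
0.5*||prox-x||^2 = 7.3728
lambda*||prox|| = 18.7488
Total = 26.1215


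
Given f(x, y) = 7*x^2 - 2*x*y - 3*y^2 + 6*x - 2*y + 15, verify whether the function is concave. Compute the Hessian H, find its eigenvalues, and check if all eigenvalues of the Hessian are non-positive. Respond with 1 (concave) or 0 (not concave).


The Hessian of f(x,y) = 7*x^2 - 2*x*y - 3*y^2 + 6*x - 2*y + 15 is:
H = [[14, -2], [-2, -6]]
Trace = 14 - 6 = 8
Determinant = 14*-6 - (-2)^2 = -88
Discriminant = (8)^2 - 4*-88 = 416.0
Eigenvalues: lambda_1 = -6.198, lambda_2 = 14.198
The function is not concave.

0


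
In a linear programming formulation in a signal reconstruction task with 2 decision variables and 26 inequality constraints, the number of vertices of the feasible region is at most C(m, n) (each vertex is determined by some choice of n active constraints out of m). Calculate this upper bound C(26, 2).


Each vertex corresponds to some choice of n active constraints out of m, so the number of vertices is at most C(m, n) = m! / (n!(m-n)!).
m = 26, n = 2
Numerator: 26 * 25
Denominator: 2! = 2
C(26, 2) = 325


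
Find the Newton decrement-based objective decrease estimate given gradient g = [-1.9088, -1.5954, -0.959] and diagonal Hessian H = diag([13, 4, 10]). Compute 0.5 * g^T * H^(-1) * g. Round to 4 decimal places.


Step 1: H is diagonal, so H^(-1) * g = [-0.1468, -0.3989, -0.0959].
Step 2: g^T H^(-1) g = sum_i g_i^2 / H_ii
  = (-1.9088)^2/13 + (-1.5954)^2/4 + (-0.959)^2/10
  = 0.2803 + 0.6363 + 0.092 = 1.0086
Step 3: Objective decrease = 0.5 * g^T H^(-1) g = 0.5043


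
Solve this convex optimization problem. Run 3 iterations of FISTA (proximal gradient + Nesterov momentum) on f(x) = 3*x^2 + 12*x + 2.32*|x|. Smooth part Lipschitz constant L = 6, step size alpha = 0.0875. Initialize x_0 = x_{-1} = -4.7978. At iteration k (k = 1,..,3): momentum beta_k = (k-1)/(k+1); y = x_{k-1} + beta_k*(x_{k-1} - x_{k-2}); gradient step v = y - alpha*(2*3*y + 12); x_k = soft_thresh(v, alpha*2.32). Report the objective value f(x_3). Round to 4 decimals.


FISTA on f(x) = 3*x^2 + 12*x + 2.32*|x|
L = 6, alpha = 0.0875
Iteration 1: beta = 0.0, y = -4.7978 + 0.0*(-4.7978 + 4.7978) = -4.7978
  grad(y) = -16.7868, v = y - alpha*grad = -3.329
  prox(v) = soft_thresh(-3.329, 0.203) = -3.126
Iteration 2: beta = 0.3333, y = -3.126 + 0.3333*(-3.126 + 4.7978) = -2.5687
  grad(y) = -3.412, v = y - alpha*grad = -2.2701
  prox(v) = soft_thresh(-2.2701, 0.203) = -2.0671
Iteration 3: beta = 0.5, y = -2.0671 + 0.5*(-2.0671 + 3.126) = -1.5377
  grad(y) = 2.7738, v = y - alpha*grad = -1.7804
  prox(v) = soft_thresh(-1.7804, 0.203) = -1.5774
f(x_3) = 3*(-1.5774)^2 + 12*(-1.5774) + 2.32*|-1.5774| = -7.8047


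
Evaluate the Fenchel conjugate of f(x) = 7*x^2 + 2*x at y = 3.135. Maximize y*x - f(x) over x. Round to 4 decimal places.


f*(y) = sup_x {y*x - a*x^2 - b*x} = sup_x {(y-b)*x - a*x^2}
FOC: (y - b) - 2a*x = 0 => x* = (y - b)/(2a)
x* = (3.135 - 2)/(2*7) = 0.0811
f*(3.135) = (y-b)^2/(4a) = (3.135 - 2)^2/(4*7)
= 1.2882/28 = 0.046


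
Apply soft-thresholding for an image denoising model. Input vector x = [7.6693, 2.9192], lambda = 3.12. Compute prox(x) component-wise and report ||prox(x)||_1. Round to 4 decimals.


Soft-thresholding with lambda = 3.12:
prox(7.6693) = sign(7.6693)*max(|7.6693| - 3.12, 0) = 4.5493
prox(2.9192) = sign(2.9192)*max(|2.9192| - 3.12, 0) = 0.0
prox(x) = [4.5493, 0.0]
||prox(x)||_1 = 4.5493 + 0.0 = 4.5493


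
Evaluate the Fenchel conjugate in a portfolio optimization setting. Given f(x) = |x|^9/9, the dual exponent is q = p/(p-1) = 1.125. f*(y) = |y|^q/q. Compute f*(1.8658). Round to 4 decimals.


The conjugate exponent q satisfies 1/p + 1/q = 1.
p = 9, so q = 9/(9 - 1) = 1.125
|y|^q = 1.8658^1.125 = 2.0171
f*(1.8658) = 2.0171 / 1.125 = 1.793


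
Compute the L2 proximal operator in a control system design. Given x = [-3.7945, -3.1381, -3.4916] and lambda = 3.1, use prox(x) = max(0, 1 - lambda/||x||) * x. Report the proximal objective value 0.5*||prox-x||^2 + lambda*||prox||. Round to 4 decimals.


Step 1: Compute ||x||.
||x|| = 6.0363
Step 2: Compute scaling factor.
scale = max(0, 1 - 3.1/6.0363) = 0.4864
Step 3: prox(x) = [-1.8458, -1.5265, -1.6985]
||prox(x)|| = 2.9363
Step 4: Proximal objective.
0.5*||prox-x||^2 = 4.805
lambda*||prox|| = 9.1025
Total = 13.9076


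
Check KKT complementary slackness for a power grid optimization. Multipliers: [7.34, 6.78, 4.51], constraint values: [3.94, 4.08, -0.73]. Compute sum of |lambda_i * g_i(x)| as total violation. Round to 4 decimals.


KKT complementary slackness check:
lambda_1 * g_1 = 7.34 * 3.94 = 28.9196
lambda_2 * g_2 = 6.78 * 4.08 = 27.6624
lambda_3 * g_3 = 4.51 * -0.73 = -3.2923
Total violation = 28.9196 + 27.6624 + 3.2923 = 59.8743


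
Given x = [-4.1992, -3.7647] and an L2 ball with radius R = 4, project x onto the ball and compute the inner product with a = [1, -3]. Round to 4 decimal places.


Step 1: Compute ||x|| (intermediates to 6 decimals).
||x|| = sqrt((-4.1992)^2 + (-3.7647)^2) = 5.639703
Step 2: Project.
Since ||x|| > R, scale = R/||x|| = 4/5.639703 = 0.709257, proj(x) = scale * x
proj(x) = [-2.978312, -2.67014]
Step 3: Dot product.
a^T * proj(x) = 1*(-2.978312) - 3*(-2.67014) = 5.0321


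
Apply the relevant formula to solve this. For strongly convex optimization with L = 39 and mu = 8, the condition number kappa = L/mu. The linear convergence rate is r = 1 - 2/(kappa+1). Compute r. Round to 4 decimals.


Step 1: Compute the condition number.
kappa = L/mu = 39/8 = 4.875
Step 2: Compute the convergence rate.
r = 1 - 2/(kappa + 1) = 1 - 2*mu/(L + mu) = (L - mu)/(L + mu) = 31/47 = 0.6596


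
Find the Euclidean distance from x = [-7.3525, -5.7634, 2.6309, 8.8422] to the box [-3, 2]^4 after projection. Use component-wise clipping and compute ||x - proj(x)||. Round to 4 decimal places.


Project each component onto [-3, 2].
clip(-7.3525) = -3.0, clip(-5.7634) = -3.0, clip(2.6309) = 2.0, clip(8.8422) = 2.0
Projection = [-3.0, -3.0, 2.0, 2.0]
Squared diffs: [18.9443, 7.6364, 0.398, 46.8157]
Distance = sqrt(73.7944) = 8.5904


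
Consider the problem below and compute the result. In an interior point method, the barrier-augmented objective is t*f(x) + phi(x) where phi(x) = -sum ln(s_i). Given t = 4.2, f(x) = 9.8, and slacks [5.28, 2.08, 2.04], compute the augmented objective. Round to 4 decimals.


Step 1: Compute log-barrier.
ln values: [1.6639, 0.7324, 0.7129]
phi = -(1.6639 + 0.7324 + 0.7129) = -3.1092
Step 2: Compute augmented objective.
t*f(x) = 4.2*9.8 = 41.16
Total = 41.16 - 3.1092 = 38.0508


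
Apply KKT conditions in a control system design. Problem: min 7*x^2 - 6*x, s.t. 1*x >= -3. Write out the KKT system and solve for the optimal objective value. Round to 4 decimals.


Step 1: Try lambda = 0 (constraint inactive).
Stationarity: 2*7*x - 6 = 0
x* = 6/(2*7) = 3/7 = 0.4286 (rounded; the exact value 3/7 is used below)
Check constraint: 1*0.4286 = 0.4286 >= -3 -- satisfied.
Step 2: Compute optimal value.
f(x*) = 7*(3/7)^2 - 6*(3/7) = -1.2857


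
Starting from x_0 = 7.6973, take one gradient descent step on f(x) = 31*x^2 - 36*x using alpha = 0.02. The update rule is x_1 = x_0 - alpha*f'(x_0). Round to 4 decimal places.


We compute the gradient at x_0 and apply the update.
f'(x) = 62*x - 36
f'(7.6973) = 62*7.6973 - 36 = 441.2326
x_1 = 7.6973 - 0.02*441.2326 = -1.1274


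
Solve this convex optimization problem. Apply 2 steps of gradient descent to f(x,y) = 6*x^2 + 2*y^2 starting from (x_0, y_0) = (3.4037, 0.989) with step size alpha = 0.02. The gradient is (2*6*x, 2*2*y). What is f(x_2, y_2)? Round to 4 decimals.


Gradient descent on f(x,y) = 6*x^2 + 2*y^2.
Starting point: (3.4037, 0.989), alpha = 0.02
Step 1: grad_x = 2*6*3.4037 = 40.8444, grad_y = 2*2*0.989 = 3.956
  x_1 = 3.4037 - 0.02*40.8444 = 2.5868
  y_1 = 0.989 - 0.02*3.956 = 0.9099
Step 2: grad_x = 2*6*2.5868 = 31.0417, grad_y = 2*2*0.9099 = 3.6395
  x_2 = 2.5868 - 0.02*31.0417 = 1.966
  y_2 = 0.9099 - 0.02*3.6395 = 0.8371
f(1.966, 0.8371) = 6*1.966^2 + 2*0.8371^2 = 24.5918


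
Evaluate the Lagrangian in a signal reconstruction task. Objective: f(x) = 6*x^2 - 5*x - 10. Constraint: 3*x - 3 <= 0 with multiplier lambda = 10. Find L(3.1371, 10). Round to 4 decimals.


Step 1: Evaluate f(x).
f(3.1371) = 6*3.1371^2 - 5*3.1371 - 10 = 33.3629
Step 2: Evaluate g(x).
g(3.1371) = 3*3.1371 - 3 = 6.4113
Step 3: Compute Lagrangian.
L = 33.3629 + 10*6.4113 = 97.4759


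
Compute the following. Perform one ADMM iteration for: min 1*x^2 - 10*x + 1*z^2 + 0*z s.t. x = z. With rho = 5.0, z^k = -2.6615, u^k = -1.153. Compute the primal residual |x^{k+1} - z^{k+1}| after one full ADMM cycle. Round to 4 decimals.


ADMM iteration with rho = 5.0, z^k = -2.6615, u^k = -1.153
Step 1: x-update.
Minimize 1*x^2 - 10*x + (5.0/2)*(x + 2.6615 - 1.153)^2
FOC: (2*1 + 5.0)*x = 10 + 5.0*(-2.6615 + 1.153)
x^{k+1} = 0.3511
Step 2: z-update.
Minimize 1*z^2 + 0*z + (5.0/2)*(0.3511 - z - 1.153)^2
FOC: (2*1 + 5.0)*z = 0 + 5.0*(0.3511 - 1.153)
z^{k+1} = -0.5728
Step 3: u-update.
u^{k+1} = -1.153 + 0.3511 + 0.5728 = -0.2291
Step 4: Primal residual = |0.3511 + 0.5728| = 0.9239


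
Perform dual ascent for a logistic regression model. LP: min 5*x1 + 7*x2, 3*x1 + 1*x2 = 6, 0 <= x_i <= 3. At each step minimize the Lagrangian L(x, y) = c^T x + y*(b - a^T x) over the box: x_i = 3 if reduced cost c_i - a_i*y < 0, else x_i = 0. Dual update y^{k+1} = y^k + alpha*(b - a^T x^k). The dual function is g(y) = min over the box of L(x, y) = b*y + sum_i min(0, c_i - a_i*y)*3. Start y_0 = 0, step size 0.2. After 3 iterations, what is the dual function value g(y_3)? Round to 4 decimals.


Dual ascent for LP: min 5*x1 + 7*x2, 3*x1 + 1*x2 = 6, 0 <= x_i <= 3
Step 1: y^k = 0.0, reduced costs: (5.0, 7.0)
  x^k = (0.0, 0.0), subgradient = b - a^T x = 6.0
  y^{k+1} = 0.0 + 0.2*6.0 = 1.2
Step 2: y^k = 1.2, reduced costs: (1.4, 5.8)
  x^k = (0.0, 0.0), subgradient = b - a^T x = 6.0
  y^{k+1} = 1.2 + 0.2*6.0 = 2.4
Step 3: y^k = 2.4, reduced costs: (-2.2, 4.6)
  x^k = (3.0, 0.0), subgradient = b - a^T x = -3.0
  y^{k+1} = 2.4 + 0.2*-3.0 = 1.8
Dual objective at y_3 = 1.8: reduced costs (-0.4, 5.2), box minimizer x = (3.0, 0.0)
g(y_3) = b*y + (c1 - a1*y)*x1 + (c2 - a2*y)*x2 = 6*1.8 + (-0.4)*3.0 + 5.2*0.0 = 10.8 - 1.2 + 0.0 = 9.6


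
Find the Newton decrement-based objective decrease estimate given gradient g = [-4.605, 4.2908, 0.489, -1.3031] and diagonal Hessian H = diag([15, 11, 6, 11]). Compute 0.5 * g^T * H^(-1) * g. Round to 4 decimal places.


Step 1: H is diagonal, so H^(-1) * g = [-0.307, 0.3901, 0.0815, -0.1185].
Step 2: g^T H^(-1) g = sum_i g_i^2 / H_ii
  = (-4.605)^2/15 + (4.2908)^2/11 + (0.489)^2/6 + (-1.3031)^2/11
  = 1.4137 + 1.6737 + 0.0399 + 0.1544 = 3.2817
Step 3: Objective decrease = 0.5 * g^T H^(-1) g = 1.6408


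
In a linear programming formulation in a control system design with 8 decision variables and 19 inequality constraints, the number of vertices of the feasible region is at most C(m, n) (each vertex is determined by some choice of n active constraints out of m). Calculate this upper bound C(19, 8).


Each vertex corresponds to some choice of n active constraints out of m, so the number of vertices is at most C(m, n) = m! / (n!(m-n)!).
m = 19, n = 8
Numerator: 19 * 18 * 17 * 16 * 15 * 14 * 13 * 12
Denominator: 8! = 40320
C(19, 8) = 75582


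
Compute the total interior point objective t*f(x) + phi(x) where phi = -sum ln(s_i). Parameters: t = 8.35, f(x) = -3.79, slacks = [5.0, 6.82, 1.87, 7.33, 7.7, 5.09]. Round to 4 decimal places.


Step 1: Compute log-barrier.
ln values: [1.6094, 1.9199, 0.6259, 1.992, 2.0412, 1.6273]
phi = -(1.6094 + 1.9199 + 0.6259 + 1.992 + 2.0412 + 1.6273) = -9.8157
Step 2: Compute augmented objective.
t*f(x) = 8.35*-3.79 = -31.6465
Total = -31.6465 - 9.8157 = -41.4622


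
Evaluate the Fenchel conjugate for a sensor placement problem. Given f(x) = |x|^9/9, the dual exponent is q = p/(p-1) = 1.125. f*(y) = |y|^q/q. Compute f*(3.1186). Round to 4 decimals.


The conjugate exponent q satisfies 1/p + 1/q = 1.
p = 9, so q = 9/(9 - 1) = 1.125
|y|^q = 3.1186^1.125 = 3.595
f*(3.1186) = 3.595 / 1.125 = 3.1956


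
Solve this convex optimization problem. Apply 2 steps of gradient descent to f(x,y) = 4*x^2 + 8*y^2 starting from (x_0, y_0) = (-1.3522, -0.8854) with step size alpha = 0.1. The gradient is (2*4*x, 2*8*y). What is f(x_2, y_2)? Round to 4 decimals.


Gradient descent on f(x,y) = 4*x^2 + 8*y^2.
Starting point: (-1.3522, -0.8854), alpha = 0.1
Step 1: grad_x = 2*4*-1.3522 = -10.8176, grad_y = 2*8*-0.8854 = -14.1664
  x_1 = -1.3522 - 0.1*-10.8176 = -0.2704
  y_1 = -0.8854 - 0.1*-14.1664 = 0.5312
Step 2: grad_x = 2*4*-0.2704 = -2.1635, grad_y = 2*8*0.5312 = 8.4998
  x_2 = -0.2704 - 0.1*-2.1635 = -0.0541
  y_2 = 0.5312 - 0.1*8.4998 = -0.3187
f(-0.0541, -0.3187) = 4*(-0.0541)^2 + 8*(-0.3187)^2 = 0.8245


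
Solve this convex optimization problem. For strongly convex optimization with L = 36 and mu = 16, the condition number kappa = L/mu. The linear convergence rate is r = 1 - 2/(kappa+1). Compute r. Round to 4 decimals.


Step 1: Compute the condition number.
kappa = L/mu = 36/16 = 2.25
Step 2: Compute the convergence rate.
r = 1 - 2/(kappa + 1) = 1 - 2*mu/(L + mu) = (L - mu)/(L + mu) = 20/52 = 0.3846


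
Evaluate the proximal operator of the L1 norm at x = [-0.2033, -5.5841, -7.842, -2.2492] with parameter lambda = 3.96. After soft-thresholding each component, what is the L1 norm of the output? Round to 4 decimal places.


Soft-thresholding with lambda = 3.96:
prox(-0.2033) = sign(-0.2033)*max(|-0.2033| - 3.96, 0) = 0.0
prox(-5.5841) = sign(-5.5841)*max(|-5.5841| - 3.96, 0) = -1.6241
prox(-7.842) = sign(-7.842)*max(|-7.842| - 3.96, 0) = -3.882
prox(-2.2492) = sign(-2.2492)*max(|-2.2492| - 3.96, 0) = 0.0
prox(x) = [0.0, -1.6241, -3.882, 0.0]
||prox(x)||_1 = 0.0 + 1.6241 + 3.882 + 0.0 = 5.5061


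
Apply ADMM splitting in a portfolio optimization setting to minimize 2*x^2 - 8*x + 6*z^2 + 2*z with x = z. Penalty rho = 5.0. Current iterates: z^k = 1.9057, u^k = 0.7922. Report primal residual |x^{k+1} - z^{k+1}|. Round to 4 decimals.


ADMM iteration with rho = 5.0, z^k = 1.9057, u^k = 0.7922
Step 1: x-update.
Minimize 2*x^2 - 8*x + (5.0/2)*(x - 1.9057 + 0.7922)^2
FOC: (2*2 + 5.0)*x = 8 + 5.0*(1.9057 - 0.7922)
x^{k+1} = 1.5075
Step 2: z-update.
Minimize 6*z^2 + 2*z + (5.0/2)*(1.5075 - z + 0.7922)^2
FOC: (2*6 + 5.0)*z = -2 + 5.0*(1.5075 + 0.7922)
z^{k+1} = 0.5587
Step 3: u-update.
u^{k+1} = 0.7922 + 1.5075 - 0.5587 = 1.741
Step 4: Primal residual = |1.5075 - 0.5587| = 0.9488


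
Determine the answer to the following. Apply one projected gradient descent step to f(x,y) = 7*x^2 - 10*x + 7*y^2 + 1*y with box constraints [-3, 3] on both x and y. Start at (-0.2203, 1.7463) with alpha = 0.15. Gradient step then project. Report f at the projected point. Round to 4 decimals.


Step 1: Compute gradient at (-0.2203, 1.7463).
grad_x = 2*7*-0.2203 - 10 = -13.0842
grad_y = 2*7*1.7463 + 1 = 25.4482
Step 2: Gradient step.
x_raw = -0.2203 - 0.15*-13.0842 = 1.7423
y_raw = 1.7463 - 0.15*25.4482 = -2.0709
Step 3: Project onto [-3, 3].
x_proj = clip(1.7423) = 1.7423
y_proj = clip(-2.0709) = -2.0709
Step 4: Evaluate f.
f(1.7423, -2.0709) = 31.777


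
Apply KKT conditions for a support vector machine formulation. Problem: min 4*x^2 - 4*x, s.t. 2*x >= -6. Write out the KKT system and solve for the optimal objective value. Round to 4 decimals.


Step 1: Try lambda = 0 (constraint inactive).
Stationarity: 2*4*x - 4 = 0
x* = 4/(2*4) = 0.5
Check constraint: 2*0.5 = 1.0 >= -6 -- satisfied.
Step 2: Compute optimal value.
f(x*) = 4*0.5^2 - 4*0.5 = -1.0


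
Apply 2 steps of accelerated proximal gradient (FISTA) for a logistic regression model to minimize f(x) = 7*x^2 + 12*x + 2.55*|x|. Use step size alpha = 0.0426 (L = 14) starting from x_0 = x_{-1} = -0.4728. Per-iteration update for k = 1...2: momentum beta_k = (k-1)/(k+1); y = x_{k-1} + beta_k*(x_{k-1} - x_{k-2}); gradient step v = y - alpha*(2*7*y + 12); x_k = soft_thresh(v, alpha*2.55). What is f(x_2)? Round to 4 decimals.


FISTA on f(x) = 7*x^2 + 12*x + 2.55*|x|
L = 14, alpha = 0.0426
Iteration 1: beta = 0.0, y = -0.4728 + 0.0*(-0.4728 + 0.4728) = -0.4728
  grad(y) = 5.3808, v = y - alpha*grad = -0.702
  prox(v) = soft_thresh(-0.702, 0.1086) = -0.5934
Iteration 2: beta = 0.3333, y = -0.5934 + 0.3333*(-0.5934 + 0.4728) = -0.6336
  grad(y) = 3.1297, v = y - alpha*grad = -0.7669
  prox(v) = soft_thresh(-0.7669, 0.1086) = -0.6583
f(x_2) = 7*(-0.6583)^2 + 12*(-0.6583) + 2.55*|-0.6583| = -3.1874


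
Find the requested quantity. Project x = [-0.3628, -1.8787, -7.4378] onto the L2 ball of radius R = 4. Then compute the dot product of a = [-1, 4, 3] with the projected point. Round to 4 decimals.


Step 1: Compute ||x|| (intermediates to 6 decimals).
||x|| = sqrt((-0.3628)^2 + (-1.8787)^2 + (-7.4378)^2) = 7.679974
Step 2: Project.
Since ||x|| > R, scale = R/||x|| = 4/7.679974 = 0.520835, proj(x) = scale * x
proj(x) = [-0.188959, -0.978493, -3.873867]
Step 3: Dot product.
a^T * proj(x) = -1*(-0.188959) + 4*(-0.978493) + 3*(-3.873867) = -15.3466


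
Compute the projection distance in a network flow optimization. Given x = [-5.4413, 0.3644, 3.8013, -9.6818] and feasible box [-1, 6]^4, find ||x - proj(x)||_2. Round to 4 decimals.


Project each component onto [-1, 6].
clip(-5.4413) = -1.0, clip(0.3644) = 0.3644, clip(3.8013) = 3.8013, clip(-9.6818) = -1.0
Projection = [-1.0, 0.3644, 3.8013, -1.0]
Squared diffs: [19.7251, 0.0, 0.0, 75.3737]
Distance = sqrt(95.0988) = 9.7519


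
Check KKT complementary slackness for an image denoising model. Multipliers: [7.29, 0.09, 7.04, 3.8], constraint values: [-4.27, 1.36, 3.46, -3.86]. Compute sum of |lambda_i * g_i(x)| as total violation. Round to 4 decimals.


KKT complementary slackness check:
lambda_1 * g_1 = 7.29 * -4.27 = -31.1283
lambda_2 * g_2 = 0.09 * 1.36 = 0.1224
lambda_3 * g_3 = 7.04 * 3.46 = 24.3584
lambda_4 * g_4 = 3.8 * -3.86 = -14.668
Total violation = 31.1283 + 0.1224 + 24.3584 + 14.668 = 70.2771


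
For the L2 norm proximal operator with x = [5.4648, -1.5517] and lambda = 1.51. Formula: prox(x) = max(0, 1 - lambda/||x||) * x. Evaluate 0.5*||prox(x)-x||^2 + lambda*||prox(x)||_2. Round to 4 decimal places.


Step 1: Compute ||x||.
||x|| = 5.6808
Step 2: Compute scaling factor.
scale = max(0, 1 - 1.51/5.6808) = 0.7342
Step 3: prox(x) = [4.0122, -1.1392]
||prox(x)|| = 4.1708
Step 4: Proximal objective.
0.5*||prox-x||^2 = 1.1401
lambda*||prox|| = 6.2979
Total = 7.438


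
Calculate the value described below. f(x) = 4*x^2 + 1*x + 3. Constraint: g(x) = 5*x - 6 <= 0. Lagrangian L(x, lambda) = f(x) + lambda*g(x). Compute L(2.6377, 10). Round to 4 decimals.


Step 1: Evaluate f(x).
f(2.6377) = 4*2.6377^2 + 1*2.6377 + 3 = 33.4675
Step 2: Evaluate g(x).
g(2.6377) = 5*2.6377 - 6 = 7.1885
Step 3: Compute Lagrangian.
L = 33.4675 + 10*7.1885 = 105.3525


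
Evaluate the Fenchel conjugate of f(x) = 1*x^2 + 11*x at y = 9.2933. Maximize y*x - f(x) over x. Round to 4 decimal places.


f*(y) = sup_x {y*x - a*x^2 - b*x} = sup_x {(y-b)*x - a*x^2}
FOC: (y - b) - 2a*x = 0 => x* = (y - b)/(2a)
x* = (9.2933 - 11)/(2*1) = -0.8534
f*(9.2933) = (y-b)^2/(4a) = (9.2933 - 11)^2/(4*1)
= 2.9128/4 = 0.7282


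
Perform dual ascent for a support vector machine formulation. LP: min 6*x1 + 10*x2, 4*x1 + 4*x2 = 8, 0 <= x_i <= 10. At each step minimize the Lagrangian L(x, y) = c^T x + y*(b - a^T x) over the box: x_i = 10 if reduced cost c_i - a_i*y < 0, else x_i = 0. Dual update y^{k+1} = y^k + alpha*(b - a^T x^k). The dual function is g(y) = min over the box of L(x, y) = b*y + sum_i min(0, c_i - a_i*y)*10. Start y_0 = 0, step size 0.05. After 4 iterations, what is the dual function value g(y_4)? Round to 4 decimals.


Dual ascent for LP: min 6*x1 + 10*x2, 4*x1 + 4*x2 = 8, 0 <= x_i <= 10
Step 1: y^k = 0.0, reduced costs: (6.0, 10.0)
  x^k = (0.0, 0.0), subgradient = b - a^T x = 8.0
  y^{k+1} = 0.0 + 0.05*8.0 = 0.4
Step 2: y^k = 0.4, reduced costs: (4.4, 8.4)
  x^k = (0.0, 0.0), subgradient = b - a^T x = 8.0
  y^{k+1} = 0.4 + 0.05*8.0 = 0.8
Step 3: y^k = 0.8, reduced costs: (2.8, 6.8)
  x^k = (0.0, 0.0), subgradient = b - a^T x = 8.0
  y^{k+1} = 0.8 + 0.05*8.0 = 1.2
Step 4: y^k = 1.2, reduced costs: (1.2, 5.2)
  x^k = (0.0, 0.0), subgradient = b - a^T x = 8.0
  y^{k+1} = 1.2 + 0.05*8.0 = 1.6
Dual objective at y_4 = 1.6: reduced costs (-0.4, 3.6), box minimizer x = (10.0, 0.0)
g(y_4) = b*y + (c1 - a1*y)*x1 + (c2 - a2*y)*x2 = 8*1.6 + (-0.4)*10.0 + 3.6*0.0 = 12.8 - 4.0 + 0.0 = 8.8
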